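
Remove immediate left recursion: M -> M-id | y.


Left-recursive alternatives: M-id; non-recursive: y
Introduce M': M -> yM', M' -> -idM' | ε


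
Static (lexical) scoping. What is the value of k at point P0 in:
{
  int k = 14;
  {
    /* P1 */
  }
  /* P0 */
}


k declared in the same block as P0
k = 14


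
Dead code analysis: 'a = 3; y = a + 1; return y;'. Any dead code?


a is read by y's definition; y is returned
No dead code


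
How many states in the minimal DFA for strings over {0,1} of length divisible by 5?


Track length mod 5: states 0..4, accept at 0
Minimal DFA: 5 states


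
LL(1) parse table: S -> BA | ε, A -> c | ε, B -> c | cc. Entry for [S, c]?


For [S, c]: 'c' ∈ FIRST(BA)
Entry: S -> BA


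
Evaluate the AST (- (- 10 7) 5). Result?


Evaluate inner: (- 10 7) = 3
Evaluate root: (- 3 5) = -2
Result: -2


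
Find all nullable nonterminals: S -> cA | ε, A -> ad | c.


A nonterminal is nullable iff some alternative derives ε (directly, or every symbol in it is nullable)
Nullable: {S}


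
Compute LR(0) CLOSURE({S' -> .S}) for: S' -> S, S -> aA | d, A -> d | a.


Start: S' -> .S
For each item with dot before a nonterminal B, add B -> .γ for every B-production
Closure: [S' -> .S, S -> .aA, S -> .d]


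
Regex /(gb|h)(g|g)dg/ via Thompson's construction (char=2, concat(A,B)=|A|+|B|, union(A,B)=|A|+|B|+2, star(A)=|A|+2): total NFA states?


Syntax tree has 7 char leaf(s), 2 union(s), 0 star(s)
chars contribute 7×2 = 14; each union adds +2; each star adds +2
Total: 14 + 4 + 0 = 18 states


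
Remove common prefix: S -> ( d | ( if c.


Common prefix: '('
Factored: S -> ( S', S' -> d | if c


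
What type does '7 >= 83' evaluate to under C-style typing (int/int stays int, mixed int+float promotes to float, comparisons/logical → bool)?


Operand types: int >= int
Rule: comparison yields bool
Result type: bool


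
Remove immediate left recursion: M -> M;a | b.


Left-recursive alternatives: M;a; non-recursive: b
Introduce M': M -> bM', M' -> ;aM' | ε


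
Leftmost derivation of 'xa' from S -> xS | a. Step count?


Derivation: S => xS => xa
Steps: 2


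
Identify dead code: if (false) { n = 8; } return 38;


condition is constant false, so the whole block is unreachable
Dead: 'if (false) { n = 8; }'


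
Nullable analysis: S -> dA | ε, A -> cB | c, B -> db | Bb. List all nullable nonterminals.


A nonterminal is nullable iff some alternative derives ε (directly, or every symbol in it is nullable)
Nullable: {S}


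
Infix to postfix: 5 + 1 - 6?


Left to right (same or higher precedence on left)
Postfix: 5 1 + 6 -


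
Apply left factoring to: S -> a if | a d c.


Common prefix: 'a'
Factored: S -> a S', S' -> if | d c


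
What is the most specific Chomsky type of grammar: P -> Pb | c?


Left-linear: every RHS is a terminal or one nonterminal followed by a terminal
Classification: Type 3 (Regular)


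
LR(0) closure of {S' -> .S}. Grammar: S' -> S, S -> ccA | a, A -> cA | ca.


Start: S' -> .S
For each item with dot before a nonterminal B, add B -> .γ for every B-production
Closure: [S' -> .S, S -> .ccA, S -> .a]


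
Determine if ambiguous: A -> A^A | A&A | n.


'n^n&n' has two parse trees (no precedence encoded between ^ and &)
Ambiguous


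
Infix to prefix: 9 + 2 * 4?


'*' binds tighter: tree is (+ 9 (* 2 4))
Prefix: + 9 * 2 4


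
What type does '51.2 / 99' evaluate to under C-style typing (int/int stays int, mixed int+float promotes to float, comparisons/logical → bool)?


Operand types: float / int
Rule: mixed int/float promotes to float; int/int stays int
Result type: float


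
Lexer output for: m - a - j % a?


Scan left to right, longest-match per lexeme
Tokens: ID(m), OP(-), ID(a), OP(-), ID(j), OP(%), ID(a)


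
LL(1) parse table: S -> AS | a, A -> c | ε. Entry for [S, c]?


For [S, c]: 'c' ∈ FIRST(AS)
Entry: S -> AS


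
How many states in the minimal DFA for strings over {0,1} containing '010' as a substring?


KMP-style automaton: 3 progress states + 1 absorbing accept = 4
Minimal DFA: 4 states


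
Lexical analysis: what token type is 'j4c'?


Pattern: letter/underscore followed by alphanumerics, not a keyword
Type: IDENTIFIER


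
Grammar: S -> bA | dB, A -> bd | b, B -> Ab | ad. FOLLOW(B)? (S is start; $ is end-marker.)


$ ∈ FOLLOW(S). For each A -> αBβ: add FIRST(β)\{ε} to FOLLOW(B); if β nullable, add FOLLOW(A).
FOLLOW(B) = {$}


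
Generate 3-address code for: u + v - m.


Break into single-operator statements:
t1 = u + v
t2 = t1 - m


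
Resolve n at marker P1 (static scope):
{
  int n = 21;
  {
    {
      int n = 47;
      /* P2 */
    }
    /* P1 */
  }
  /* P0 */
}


P1's block does not declare n; resolves to the enclosing declaration at depth 0
n = 21


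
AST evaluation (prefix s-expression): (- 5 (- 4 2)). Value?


Evaluate inner: (- 4 2) = 2
Evaluate root: (- 5 2) = 3
Result: 3


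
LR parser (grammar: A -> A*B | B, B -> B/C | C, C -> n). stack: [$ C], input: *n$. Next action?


'C' (not preceded by B/) is the handle for B -> C
Action: reduce (B -> C)


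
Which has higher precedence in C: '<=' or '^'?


'<=' is relational (level 7); '^' is bitwise XOR (level 4)
Higher level binds tighter
'<=' has higher precedence than '^'


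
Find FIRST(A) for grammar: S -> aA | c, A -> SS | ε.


Per alternative of A: FIRST(SS) = {a, c}; FIRST(ε) = {ε}
FIRST(A) = {a, c, ε}


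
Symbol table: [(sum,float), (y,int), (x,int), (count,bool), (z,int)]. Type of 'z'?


Lookup 'z' → type int


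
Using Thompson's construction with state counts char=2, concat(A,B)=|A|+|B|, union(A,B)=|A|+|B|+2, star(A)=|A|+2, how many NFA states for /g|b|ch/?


Syntax tree has 4 char leaf(s), 2 union(s), 0 star(s)
chars contribute 4×2 = 8; each union adds +2; each star adds +2
Total: 8 + 4 + 0 = 12 states


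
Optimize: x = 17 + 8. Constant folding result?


17 + 8 = 25 at compile time
Optimized: x = 25


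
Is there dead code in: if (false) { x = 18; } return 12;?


condition is constant false, so the whole block is unreachable
Dead: 'if (false) { x = 18; }'


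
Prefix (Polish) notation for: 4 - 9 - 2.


left-to-right (same/higher precedence on left): tree is (- (- 4 9) 2)
Prefix: - - 4 9 2


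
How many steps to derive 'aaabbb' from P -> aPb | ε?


Derivation: P => aPb => aaPbb => aaaPbbb => aaabbb
Steps: 4


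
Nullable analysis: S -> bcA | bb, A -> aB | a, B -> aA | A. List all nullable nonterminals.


A nonterminal is nullable iff some alternative derives ε (directly, or every symbol in it is nullable)
Nullable: {}


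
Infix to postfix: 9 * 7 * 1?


Left to right (same or higher precedence on left)
Postfix: 9 7 * 1 *


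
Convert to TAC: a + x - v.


Break into single-operator statements:
t1 = a + x
t2 = t1 - v


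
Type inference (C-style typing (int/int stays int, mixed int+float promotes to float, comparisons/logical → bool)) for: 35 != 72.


Operand types: int != int
Rule: comparison yields bool
Result type: bool


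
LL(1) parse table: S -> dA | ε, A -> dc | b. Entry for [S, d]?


For [S, d]: 'd' ∈ FIRST(dA)
Entry: S -> dA


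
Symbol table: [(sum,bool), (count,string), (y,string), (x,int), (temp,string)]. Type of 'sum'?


Lookup 'sum' → type bool


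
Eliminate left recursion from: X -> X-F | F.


Left-recursive alternatives: X-F; non-recursive: F
Introduce X': X -> FX', X' -> -FX' | ε


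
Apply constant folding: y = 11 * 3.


11 * 3 = 33 at compile time
Optimized: y = 33


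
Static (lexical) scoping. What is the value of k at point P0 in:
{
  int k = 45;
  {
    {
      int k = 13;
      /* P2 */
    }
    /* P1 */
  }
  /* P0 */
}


k declared in the same block as P0
k = 45


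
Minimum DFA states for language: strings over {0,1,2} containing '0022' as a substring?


KMP-style automaton: 4 progress states + 1 absorbing accept = 5
Minimal DFA: 5 states


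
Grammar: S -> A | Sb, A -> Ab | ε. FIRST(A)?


Per alternative of A: FIRST(Ab) = {b}; FIRST(ε) = {ε}
FIRST(A) = {b, ε}


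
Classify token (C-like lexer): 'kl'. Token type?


Pattern: letter/underscore followed by alphanumerics, not a keyword
Type: IDENTIFIER


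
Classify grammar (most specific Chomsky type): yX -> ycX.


LHS has context (more than one symbol) and |LHS| ≤ |RHS|
Classification: Type 1 (Context-Sensitive)


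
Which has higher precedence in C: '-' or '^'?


'-' is additive (level 9); '^' is bitwise XOR (level 4)
Higher level binds tighter
'-' has higher precedence than '^'


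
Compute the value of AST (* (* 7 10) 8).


Evaluate inner: (* 7 10) = 70
Evaluate root: (* 70 8) = 560
Result: 560


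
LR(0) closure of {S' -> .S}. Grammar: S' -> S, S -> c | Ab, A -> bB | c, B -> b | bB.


Start: S' -> .S
For each item with dot before a nonterminal B, add B -> .γ for every B-production
Closure: [S' -> .S, S -> .c, S -> .Ab, A -> .bB, A -> .c]


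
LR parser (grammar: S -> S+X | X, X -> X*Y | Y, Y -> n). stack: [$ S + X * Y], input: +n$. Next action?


handle 'X*Y' on top
Action: reduce (X -> X*Y)


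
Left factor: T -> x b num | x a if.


Common prefix: 'x'
Factored: T -> x T', T' -> b num | a if


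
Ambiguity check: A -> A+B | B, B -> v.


precedence layered via separate nonterminal B: deterministic
Unambiguous


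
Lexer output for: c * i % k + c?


Scan left to right, longest-match per lexeme
Tokens: ID(c), OP(*), ID(i), OP(%), ID(k), OP(+), ID(c)


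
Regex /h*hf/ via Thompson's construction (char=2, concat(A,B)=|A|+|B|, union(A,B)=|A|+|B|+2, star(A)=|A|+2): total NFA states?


Syntax tree has 3 char leaf(s), 0 union(s), 1 star(s)
chars contribute 3×2 = 6; each union adds +2; each star adds +2
Total: 6 + 0 + 2 = 8 states


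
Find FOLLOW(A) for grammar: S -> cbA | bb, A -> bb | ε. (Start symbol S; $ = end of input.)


$ ∈ FOLLOW(S). For each A -> αBβ: add FIRST(β)\{ε} to FOLLOW(B); if β nullable, add FOLLOW(A).
FOLLOW(A) = {$}


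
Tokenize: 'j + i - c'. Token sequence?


Scan left to right, longest-match per lexeme
Tokens: ID(j), OP(+), ID(i), OP(-), ID(c)


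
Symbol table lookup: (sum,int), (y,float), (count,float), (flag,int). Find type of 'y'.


Lookup 'y' → type float


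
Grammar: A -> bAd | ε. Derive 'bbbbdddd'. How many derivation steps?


Derivation: A => bAd => bbAdd => bbbAddd => bbbbAdddd => bbbbdddd
Steps: 5


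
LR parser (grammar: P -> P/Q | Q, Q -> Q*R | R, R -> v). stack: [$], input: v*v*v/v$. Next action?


no handle on stack; shift 'v'
Action: shift


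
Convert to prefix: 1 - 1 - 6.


left-to-right (same/higher precedence on left): tree is (- (- 1 1) 6)
Prefix: - - 1 1 6


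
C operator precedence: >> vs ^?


'>>' is shift (level 8); '^' is bitwise XOR (level 4)
Higher level binds tighter
'>>' has higher precedence than '^'


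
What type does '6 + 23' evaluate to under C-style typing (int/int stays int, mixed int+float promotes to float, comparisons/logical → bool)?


Operand types: int + int
Rule: mixed int/float promotes to float; int/int stays int
Result type: int


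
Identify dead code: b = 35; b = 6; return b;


first assignment to b is overwritten before any read
Dead: 'b = 35'


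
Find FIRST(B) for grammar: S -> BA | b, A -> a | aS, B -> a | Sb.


Per alternative of B: FIRST(a) = {a}; FIRST(Sb) = {a, b}
FIRST(B) = {a, b}


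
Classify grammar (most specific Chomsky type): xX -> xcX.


LHS has context (more than one symbol) and |LHS| ≤ |RHS|
Classification: Type 1 (Context-Sensitive)


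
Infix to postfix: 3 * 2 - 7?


Left to right (same or higher precedence on left)
Postfix: 3 2 * 7 -


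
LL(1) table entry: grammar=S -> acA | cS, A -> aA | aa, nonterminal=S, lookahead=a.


For [S, a]: 'a' ∈ FIRST(acA)
Entry: S -> acA


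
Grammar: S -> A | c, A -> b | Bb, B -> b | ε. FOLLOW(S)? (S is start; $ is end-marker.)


$ ∈ FOLLOW(S). For each A -> αBβ: add FIRST(β)\{ε} to FOLLOW(B); if β nullable, add FOLLOW(A).
FOLLOW(S) = {$}


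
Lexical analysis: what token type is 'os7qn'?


Pattern: letter/underscore followed by alphanumerics, not a keyword
Type: IDENTIFIER


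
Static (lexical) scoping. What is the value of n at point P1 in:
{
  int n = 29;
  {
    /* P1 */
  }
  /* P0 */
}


P1's block does not declare n; resolves to the enclosing declaration at depth 0
n = 29


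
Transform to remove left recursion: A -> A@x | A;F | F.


Left-recursive alternatives: A@x, A;F; non-recursive: F
Introduce A': A -> FA', A' -> @xA' | ;FA' | ε


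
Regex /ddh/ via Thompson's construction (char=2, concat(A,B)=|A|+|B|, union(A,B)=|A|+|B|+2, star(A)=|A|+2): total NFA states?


Syntax tree has 3 char leaf(s), 0 union(s), 0 star(s)
chars contribute 3×2 = 6; each union adds +2; each star adds +2
Total: 6 + 0 + 0 = 6 states


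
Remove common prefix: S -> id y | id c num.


Common prefix: 'id'
Factored: S -> id S', S' -> y | c num


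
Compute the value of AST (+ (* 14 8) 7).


Evaluate inner: (* 14 8) = 112
Evaluate root: (+ 112 7) = 119
Result: 119


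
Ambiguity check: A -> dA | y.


right-linear, alternatives start with distinct terminals 'd' vs 'y': unique leftmost derivation
Unambiguous


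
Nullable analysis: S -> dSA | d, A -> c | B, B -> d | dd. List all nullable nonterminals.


A nonterminal is nullable iff some alternative derives ε (directly, or every symbol in it is nullable)
Nullable: {}


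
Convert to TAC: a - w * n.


Break into single-operator statements:
t1 = w * n
t2 = a - t1


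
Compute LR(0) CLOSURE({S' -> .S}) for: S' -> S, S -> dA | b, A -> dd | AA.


Start: S' -> .S
For each item with dot before a nonterminal B, add B -> .γ for every B-production
Closure: [S' -> .S, S -> .dA, S -> .b]


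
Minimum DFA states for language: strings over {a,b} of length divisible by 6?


Track length mod 6: states 0..5, accept at 0
Minimal DFA: 6 states


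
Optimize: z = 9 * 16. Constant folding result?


9 * 16 = 144 at compile time
Optimized: z = 144


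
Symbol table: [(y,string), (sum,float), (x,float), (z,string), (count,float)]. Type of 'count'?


Lookup 'count' → type float


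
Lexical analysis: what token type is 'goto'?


Pattern: reserved word
Type: KEYWORD


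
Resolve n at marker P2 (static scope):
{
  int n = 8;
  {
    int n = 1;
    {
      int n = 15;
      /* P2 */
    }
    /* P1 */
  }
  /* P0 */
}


n declared in the same block as P2
n = 15


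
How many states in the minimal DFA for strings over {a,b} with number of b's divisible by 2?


Track (count of b) mod 2: states 0..1, accept at 0
Minimal DFA: 2 states


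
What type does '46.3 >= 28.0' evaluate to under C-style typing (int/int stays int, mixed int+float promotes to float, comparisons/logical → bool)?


Operand types: float >= float
Rule: comparison yields bool
Result type: bool


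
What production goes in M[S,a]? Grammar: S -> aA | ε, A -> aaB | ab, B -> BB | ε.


For [S, a]: 'a' ∈ FIRST(aA)
Entry: S -> aA


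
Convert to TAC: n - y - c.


Break into single-operator statements:
t1 = n - y
t2 = t1 - c


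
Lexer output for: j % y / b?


Scan left to right, longest-match per lexeme
Tokens: ID(j), OP(%), ID(y), OP(/), ID(b)


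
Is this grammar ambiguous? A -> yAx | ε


balanced y^n…x^n: each string has a unique parse
Unambiguous


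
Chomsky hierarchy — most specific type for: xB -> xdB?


LHS has context (more than one symbol) and |LHS| ≤ |RHS|
Classification: Type 1 (Context-Sensitive)


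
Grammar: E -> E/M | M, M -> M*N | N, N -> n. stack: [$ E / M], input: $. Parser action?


handle 'E/M' on top; lookahead ∈ FOLLOW(E) = {/, $}
Action: reduce (E -> E/M)


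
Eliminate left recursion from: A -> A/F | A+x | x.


Left-recursive alternatives: A/F, A+x; non-recursive: x
Introduce A': A -> xA', A' -> /FA' | +xA' | ε


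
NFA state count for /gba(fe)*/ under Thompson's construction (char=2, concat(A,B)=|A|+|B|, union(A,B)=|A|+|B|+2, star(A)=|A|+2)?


Syntax tree has 5 char leaf(s), 0 union(s), 1 star(s)
chars contribute 5×2 = 10; each union adds +2; each star adds +2
Total: 10 + 0 + 2 = 12 states


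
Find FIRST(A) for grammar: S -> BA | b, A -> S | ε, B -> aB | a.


Per alternative of A: FIRST(S) = {a, b}; FIRST(ε) = {ε}
FIRST(A) = {a, b, ε}


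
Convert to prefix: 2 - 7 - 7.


left-to-right (same/higher precedence on left): tree is (- (- 2 7) 7)
Prefix: - - 2 7 7


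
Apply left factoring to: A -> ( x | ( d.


Common prefix: '('
Factored: A -> ( A', A' -> x | d


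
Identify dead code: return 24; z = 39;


statement follows a return and is unreachable
Dead: 'z = 39'


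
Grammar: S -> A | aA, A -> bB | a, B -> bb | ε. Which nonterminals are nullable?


A nonterminal is nullable iff some alternative derives ε (directly, or every symbol in it is nullable)
Nullable: {B}


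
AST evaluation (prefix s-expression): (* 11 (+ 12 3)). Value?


Evaluate inner: (+ 12 3) = 15
Evaluate root: (* 11 15) = 165
Result: 165


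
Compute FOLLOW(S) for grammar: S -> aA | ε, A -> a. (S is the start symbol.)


$ ∈ FOLLOW(S). For each A -> αBβ: add FIRST(β)\{ε} to FOLLOW(B); if β nullable, add FOLLOW(A).
FOLLOW(S) = {$}


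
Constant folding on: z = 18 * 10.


18 * 10 = 180 at compile time
Optimized: z = 180


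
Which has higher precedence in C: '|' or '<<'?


'<<' is shift (level 8); '|' is bitwise OR (level 3)
Higher level binds tighter
'<<' has higher precedence than '|'


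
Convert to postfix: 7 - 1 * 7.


* has higher precedence, evaluate 1*7 first
Postfix: 7 1 7 * -


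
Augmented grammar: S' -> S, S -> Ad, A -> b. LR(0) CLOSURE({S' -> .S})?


Start: S' -> .S
For each item with dot before a nonterminal B, add B -> .γ for every B-production
Closure: [S' -> .S, S -> .Ad, A -> .b]


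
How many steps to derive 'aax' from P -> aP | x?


Derivation: P => aP => aaP => aax
Steps: 3


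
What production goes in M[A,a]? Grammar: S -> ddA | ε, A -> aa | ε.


For [A, a]: 'a' ∈ FIRST(aa)
Entry: A -> aa


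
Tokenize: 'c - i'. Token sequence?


Scan left to right, longest-match per lexeme
Tokens: ID(c), OP(-), ID(i)


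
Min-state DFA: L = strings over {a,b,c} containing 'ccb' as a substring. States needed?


KMP-style automaton: 3 progress states + 1 absorbing accept = 4
Minimal DFA: 4 states


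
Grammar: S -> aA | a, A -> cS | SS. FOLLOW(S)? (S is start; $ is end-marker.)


$ ∈ FOLLOW(S). For each A -> αBβ: add FIRST(β)\{ε} to FOLLOW(B); if β nullable, add FOLLOW(A).
FOLLOW(S) = {$, a}


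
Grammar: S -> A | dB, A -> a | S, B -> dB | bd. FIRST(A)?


Per alternative of A: FIRST(a) = {a}; FIRST(S) = {a, d}
FIRST(A) = {a, d}


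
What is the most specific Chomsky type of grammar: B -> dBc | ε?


Single nonterminal LHS, but d^n c^n is not regular
Classification: Type 2 (Context-Free)


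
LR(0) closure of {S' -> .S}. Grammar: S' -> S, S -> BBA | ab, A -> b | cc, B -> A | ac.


Start: S' -> .S
For each item with dot before a nonterminal B, add B -> .γ for every B-production
Closure: [S' -> .S, S -> .BBA, S -> .ab, B -> .A, B -> .ac, A -> .b, A -> .cc]


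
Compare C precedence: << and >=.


'<<' is shift (level 8); '>=' is relational (level 7)
Higher level binds tighter
'<<' has higher precedence than '>='


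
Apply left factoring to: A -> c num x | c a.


Common prefix: 'c'
Factored: A -> c A', A' -> num x | a


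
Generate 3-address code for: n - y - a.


Break into single-operator statements:
t1 = n - y
t2 = t1 - a


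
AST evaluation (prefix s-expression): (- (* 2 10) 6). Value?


Evaluate inner: (* 2 10) = 20
Evaluate root: (- 20 6) = 14
Result: 14


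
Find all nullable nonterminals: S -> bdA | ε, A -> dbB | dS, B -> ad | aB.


A nonterminal is nullable iff some alternative derives ε (directly, or every symbol in it is nullable)
Nullable: {S}


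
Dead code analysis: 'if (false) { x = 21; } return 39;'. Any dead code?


condition is constant false, so the whole block is unreachable
Dead: 'if (false) { x = 21; }'


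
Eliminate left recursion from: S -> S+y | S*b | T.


Left-recursive alternatives: S+y, S*b; non-recursive: T
Introduce S': S -> TS', S' -> +yS' | *bS' | ε


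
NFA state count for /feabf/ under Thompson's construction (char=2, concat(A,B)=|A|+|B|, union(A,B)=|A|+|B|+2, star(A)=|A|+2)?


Syntax tree has 5 char leaf(s), 0 union(s), 0 star(s)
chars contribute 5×2 = 10; each union adds +2; each star adds +2
Total: 10 + 0 + 0 = 10 states


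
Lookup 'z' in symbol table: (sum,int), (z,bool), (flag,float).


Lookup 'z' → type bool


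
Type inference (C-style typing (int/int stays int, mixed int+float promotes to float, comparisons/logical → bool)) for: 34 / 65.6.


Operand types: int / float
Rule: mixed int/float promotes to float; int/int stays int
Result type: float


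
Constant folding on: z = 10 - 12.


10 - 12 = -2 at compile time
Optimized: z = -2


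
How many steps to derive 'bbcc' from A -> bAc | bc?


Derivation: A => bAc => bbcc
Steps: 2


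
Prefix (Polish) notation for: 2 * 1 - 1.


left-to-right (same/higher precedence on left): tree is (- (* 2 1) 1)
Prefix: - * 2 1 1


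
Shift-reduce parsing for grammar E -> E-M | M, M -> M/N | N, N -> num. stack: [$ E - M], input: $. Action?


handle 'E-M' on top; lookahead ∈ FOLLOW(E) = {-, $}
Action: reduce (E -> E-M)


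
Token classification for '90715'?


Pattern: digits only
Type: INTEGER_LITERAL


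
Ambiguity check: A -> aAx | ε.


balanced a^n…x^n: each string has a unique parse
Unambiguous


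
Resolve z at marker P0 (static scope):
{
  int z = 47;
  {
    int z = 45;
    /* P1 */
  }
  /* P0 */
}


z declared in the same block as P0
z = 47


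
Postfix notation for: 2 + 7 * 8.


* has higher precedence, evaluate 7*8 first
Postfix: 2 7 8 * +


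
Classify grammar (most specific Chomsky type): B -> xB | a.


Right-linear: every RHS is a terminal or a terminal followed by one nonterminal
Classification: Type 3 (Regular)


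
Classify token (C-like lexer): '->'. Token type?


Pattern: operator symbol
Type: OPERATOR


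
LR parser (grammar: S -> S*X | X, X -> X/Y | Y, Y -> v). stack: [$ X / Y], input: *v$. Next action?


handle 'X/Y' on top
Action: reduce (X -> X/Y)


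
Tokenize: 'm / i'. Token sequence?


Scan left to right, longest-match per lexeme
Tokens: ID(m), OP(/), ID(i)


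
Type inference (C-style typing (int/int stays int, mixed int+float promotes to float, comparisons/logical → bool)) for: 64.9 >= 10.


Operand types: float >= int
Rule: comparison yields bool
Result type: bool


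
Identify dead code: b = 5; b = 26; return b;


first assignment to b is overwritten before any read
Dead: 'b = 5'


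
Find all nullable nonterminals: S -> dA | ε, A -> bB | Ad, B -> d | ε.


A nonterminal is nullable iff some alternative derives ε (directly, or every symbol in it is nullable)
Nullable: {B, S}


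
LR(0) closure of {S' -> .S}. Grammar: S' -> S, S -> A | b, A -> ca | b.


Start: S' -> .S
For each item with dot before a nonterminal B, add B -> .γ for every B-production
Closure: [S' -> .S, S -> .A, S -> .b, A -> .ca, A -> .b]


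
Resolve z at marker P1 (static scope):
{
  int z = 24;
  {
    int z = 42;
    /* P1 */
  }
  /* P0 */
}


z declared in the same block as P1
z = 42


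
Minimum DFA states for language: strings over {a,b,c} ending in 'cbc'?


Track the longest suffix of input matching a prefix of 'cbc': 4 classes (prefixes of length 0..3)
Minimal DFA: 4 states


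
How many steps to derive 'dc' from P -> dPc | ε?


Derivation: P => dPc => dc
Steps: 2


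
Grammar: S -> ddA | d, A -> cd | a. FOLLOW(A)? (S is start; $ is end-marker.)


$ ∈ FOLLOW(S). For each A -> αBβ: add FIRST(β)\{ε} to FOLLOW(B); if β nullable, add FOLLOW(A).
FOLLOW(A) = {$}


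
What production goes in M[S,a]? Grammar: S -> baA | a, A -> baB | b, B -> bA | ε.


For [S, a]: 'a' ∈ FIRST(a)
Entry: S -> a


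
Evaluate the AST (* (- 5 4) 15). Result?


Evaluate inner: (- 5 4) = 1
Evaluate root: (* 1 15) = 15
Result: 15


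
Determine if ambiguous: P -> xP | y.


right-linear, alternatives start with distinct terminals 'x' vs 'y': unique leftmost derivation
Unambiguous


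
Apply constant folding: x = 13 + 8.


13 + 8 = 21 at compile time
Optimized: x = 21


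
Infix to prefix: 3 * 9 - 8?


left-to-right (same/higher precedence on left): tree is (- (* 3 9) 8)
Prefix: - * 3 9 8


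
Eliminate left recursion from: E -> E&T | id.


Left-recursive alternatives: E&T; non-recursive: id
Introduce E': E -> idE', E' -> &TE' | ε


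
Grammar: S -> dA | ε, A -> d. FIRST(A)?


Per alternative of A: FIRST(d) = {d}
FIRST(A) = {d}


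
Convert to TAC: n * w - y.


Break into single-operator statements:
t1 = n * w
t2 = t1 - y


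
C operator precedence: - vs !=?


'-' is additive (level 9); '!=' is equality (level 6)
Higher level binds tighter
'-' has higher precedence than '!='


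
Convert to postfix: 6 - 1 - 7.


Left to right (same or higher precedence on left)
Postfix: 6 1 - 7 -


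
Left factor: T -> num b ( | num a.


Common prefix: 'num'
Factored: T -> num T', T' -> b ( | a


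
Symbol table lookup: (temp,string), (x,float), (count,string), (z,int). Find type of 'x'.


Lookup 'x' → type float


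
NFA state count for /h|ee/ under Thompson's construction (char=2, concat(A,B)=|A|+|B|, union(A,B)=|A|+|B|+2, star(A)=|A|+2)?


Syntax tree has 3 char leaf(s), 1 union(s), 0 star(s)
chars contribute 3×2 = 6; each union adds +2; each star adds +2
Total: 6 + 2 + 0 = 8 states


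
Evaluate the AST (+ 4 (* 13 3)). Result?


Evaluate inner: (* 13 3) = 39
Evaluate root: (+ 4 39) = 43
Result: 43


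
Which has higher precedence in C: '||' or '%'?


'%' is multiplicative (level 10); '||' is logical OR (level 1)
Higher level binds tighter
'%' has higher precedence than '||'


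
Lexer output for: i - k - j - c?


Scan left to right, longest-match per lexeme
Tokens: ID(i), OP(-), ID(k), OP(-), ID(j), OP(-), ID(c)


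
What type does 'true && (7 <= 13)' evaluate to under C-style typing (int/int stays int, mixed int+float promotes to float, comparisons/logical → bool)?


Operand types: bool && bool
Rule: logical operators take bool operands and yield bool
Result type: bool


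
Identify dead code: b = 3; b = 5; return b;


first assignment to b is overwritten before any read
Dead: 'b = 3'


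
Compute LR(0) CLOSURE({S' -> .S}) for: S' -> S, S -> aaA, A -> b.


Start: S' -> .S
For each item with dot before a nonterminal B, add B -> .γ for every B-production
Closure: [S' -> .S, S -> .aaA]


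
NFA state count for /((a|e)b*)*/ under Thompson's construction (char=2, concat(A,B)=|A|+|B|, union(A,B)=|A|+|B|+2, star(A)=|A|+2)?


Syntax tree has 3 char leaf(s), 1 union(s), 2 star(s)
chars contribute 3×2 = 6; each union adds +2; each star adds +2
Total: 6 + 2 + 4 = 12 states


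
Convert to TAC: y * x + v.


Break into single-operator statements:
t1 = y * x
t2 = t1 + v


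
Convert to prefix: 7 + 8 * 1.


'*' binds tighter: tree is (+ 7 (* 8 1))
Prefix: + 7 * 8 1


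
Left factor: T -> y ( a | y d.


Common prefix: 'y'
Factored: T -> y T', T' -> ( a | d


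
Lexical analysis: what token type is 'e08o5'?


Pattern: letter/underscore followed by alphanumerics, not a keyword
Type: IDENTIFIER


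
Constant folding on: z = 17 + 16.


17 + 16 = 33 at compile time
Optimized: z = 33


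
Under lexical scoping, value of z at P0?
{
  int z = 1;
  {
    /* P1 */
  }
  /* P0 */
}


z declared in the same block as P0
z = 1


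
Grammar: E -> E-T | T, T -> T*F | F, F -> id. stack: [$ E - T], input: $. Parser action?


handle 'E-T' on top; lookahead ∈ FOLLOW(E) = {-, $}
Action: reduce (E -> E-T)


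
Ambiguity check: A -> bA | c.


right-linear, alternatives start with distinct terminals 'b' vs 'c': unique leftmost derivation
Unambiguous


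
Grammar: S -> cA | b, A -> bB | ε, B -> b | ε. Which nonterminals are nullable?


A nonterminal is nullable iff some alternative derives ε (directly, or every symbol in it is nullable)
Nullable: {A, B}


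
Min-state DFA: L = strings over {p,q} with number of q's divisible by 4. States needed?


Track (count of q) mod 4: states 0..3, accept at 0
Minimal DFA: 4 states


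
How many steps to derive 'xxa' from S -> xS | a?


Derivation: S => xS => xxS => xxa
Steps: 3


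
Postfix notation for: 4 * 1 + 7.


Left to right (same or higher precedence on left)
Postfix: 4 1 * 7 +


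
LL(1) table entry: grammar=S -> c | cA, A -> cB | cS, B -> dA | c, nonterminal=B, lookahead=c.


For [B, c]: 'c' ∈ FIRST(c)
Entry: B -> c


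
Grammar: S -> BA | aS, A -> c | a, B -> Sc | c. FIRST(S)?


Per alternative of S: FIRST(BA) = {a, c}; FIRST(aS) = {a}
FIRST(S) = {a, c}


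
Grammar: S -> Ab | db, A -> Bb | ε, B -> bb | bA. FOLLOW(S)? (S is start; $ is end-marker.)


$ ∈ FOLLOW(S). For each A -> αBβ: add FIRST(β)\{ε} to FOLLOW(B); if β nullable, add FOLLOW(A).
FOLLOW(S) = {$}


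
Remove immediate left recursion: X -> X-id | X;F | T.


Left-recursive alternatives: X-id, X;F; non-recursive: T
Introduce X': X -> TX', X' -> -idX' | ;FX' | ε


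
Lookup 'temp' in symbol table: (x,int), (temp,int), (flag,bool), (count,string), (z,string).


Lookup 'temp' → type int


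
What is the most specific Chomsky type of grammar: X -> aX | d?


Right-linear: every RHS is a terminal or a terminal followed by one nonterminal
Classification: Type 3 (Regular)


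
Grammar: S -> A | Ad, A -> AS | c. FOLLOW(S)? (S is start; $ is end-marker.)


$ ∈ FOLLOW(S). For each A -> αBβ: add FIRST(β)\{ε} to FOLLOW(B); if β nullable, add FOLLOW(A).
FOLLOW(S) = {$, c, d}


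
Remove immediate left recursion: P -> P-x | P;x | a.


Left-recursive alternatives: P-x, P;x; non-recursive: a
Introduce P': P -> aP', P' -> -xP' | ;xP' | ε


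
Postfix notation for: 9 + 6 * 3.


* has higher precedence, evaluate 6*3 first
Postfix: 9 6 3 * +


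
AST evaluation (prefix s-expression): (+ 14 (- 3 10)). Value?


Evaluate inner: (- 3 10) = -7
Evaluate root: (+ 14 -7) = 7
Result: 7


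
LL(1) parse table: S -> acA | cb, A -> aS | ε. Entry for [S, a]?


For [S, a]: 'a' ∈ FIRST(acA)
Entry: S -> acA


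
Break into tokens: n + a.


Scan left to right, longest-match per lexeme
Tokens: ID(n), OP(+), ID(a)


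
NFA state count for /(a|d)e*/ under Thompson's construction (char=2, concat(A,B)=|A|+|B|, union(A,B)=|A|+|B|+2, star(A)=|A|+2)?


Syntax tree has 3 char leaf(s), 1 union(s), 1 star(s)
chars contribute 3×2 = 6; each union adds +2; each star adds +2
Total: 6 + 2 + 2 = 10 states


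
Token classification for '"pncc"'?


Pattern: double-quoted sequence
Type: STRING_LITERAL


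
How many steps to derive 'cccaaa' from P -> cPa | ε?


Derivation: P => cPa => ccPaa => cccPaaa => cccaaa
Steps: 4


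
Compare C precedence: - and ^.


'-' is additive (level 9); '^' is bitwise XOR (level 4)
Higher level binds tighter
'-' has higher precedence than '^'


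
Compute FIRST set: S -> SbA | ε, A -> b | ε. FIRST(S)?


Per alternative of S: FIRST(SbA) = {b}; FIRST(ε) = {ε}
FIRST(S) = {b, ε}


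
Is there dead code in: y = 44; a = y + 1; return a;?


y is read by a's definition; a is returned
No dead code


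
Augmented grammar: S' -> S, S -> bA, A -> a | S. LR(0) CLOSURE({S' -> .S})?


Start: S' -> .S
For each item with dot before a nonterminal B, add B -> .γ for every B-production
Closure: [S' -> .S, S -> .bA]


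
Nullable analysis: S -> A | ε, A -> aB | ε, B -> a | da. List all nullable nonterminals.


A nonterminal is nullable iff some alternative derives ε (directly, or every symbol in it is nullable)
Nullable: {A, S}


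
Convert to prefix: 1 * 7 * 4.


left-to-right (same/higher precedence on left): tree is (* (* 1 7) 4)
Prefix: * * 1 7 4


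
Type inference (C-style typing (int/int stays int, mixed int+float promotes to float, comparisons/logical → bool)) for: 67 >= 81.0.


Operand types: int >= float
Rule: comparison yields bool
Result type: bool


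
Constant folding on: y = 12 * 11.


12 * 11 = 132 at compile time
Optimized: y = 132


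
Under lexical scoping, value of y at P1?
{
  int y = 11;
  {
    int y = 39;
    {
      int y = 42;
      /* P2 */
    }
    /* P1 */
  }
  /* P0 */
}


y declared in the same block as P1
y = 39


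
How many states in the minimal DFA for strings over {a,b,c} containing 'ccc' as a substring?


KMP-style automaton: 3 progress states + 1 absorbing accept = 4
Minimal DFA: 4 states


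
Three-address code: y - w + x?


Break into single-operator statements:
t1 = y - w
t2 = t1 + x


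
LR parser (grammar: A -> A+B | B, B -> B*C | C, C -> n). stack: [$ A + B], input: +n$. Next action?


handle 'A+B' on top; lookahead ∈ FOLLOW(A) = {+, $}
Action: reduce (A -> A+B)


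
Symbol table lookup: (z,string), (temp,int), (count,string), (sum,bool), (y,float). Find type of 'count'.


Lookup 'count' → type string


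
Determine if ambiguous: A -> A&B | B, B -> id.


precedence layered via separate nonterminal B: deterministic
Unambiguous


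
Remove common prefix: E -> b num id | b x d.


Common prefix: 'b'
Factored: E -> b E', E' -> num id | x d


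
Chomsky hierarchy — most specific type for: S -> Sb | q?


Left-linear: every RHS is a terminal or one nonterminal followed by a terminal
Classification: Type 3 (Regular)


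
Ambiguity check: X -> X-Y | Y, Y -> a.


precedence layered via separate nonterminal Y: deterministic
Unambiguous


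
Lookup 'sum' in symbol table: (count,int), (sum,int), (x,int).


Lookup 'sum' → type int


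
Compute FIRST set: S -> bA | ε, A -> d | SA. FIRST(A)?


Per alternative of A: FIRST(d) = {d}; FIRST(SA) = {b, d}
FIRST(A) = {b, d}


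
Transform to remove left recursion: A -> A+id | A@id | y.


Left-recursive alternatives: A+id, A@id; non-recursive: y
Introduce A': A -> yA', A' -> +idA' | @idA' | ε


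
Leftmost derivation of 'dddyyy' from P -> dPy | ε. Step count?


Derivation: P => dPy => ddPyy => dddPyyy => dddyyy
Steps: 4


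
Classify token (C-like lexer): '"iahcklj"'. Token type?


Pattern: double-quoted sequence
Type: STRING_LITERAL


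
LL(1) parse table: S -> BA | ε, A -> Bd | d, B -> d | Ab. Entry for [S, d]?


For [S, d]: 'd' ∈ FIRST(BA)
Entry: S -> BA


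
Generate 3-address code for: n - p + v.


Break into single-operator statements:
t1 = n - p
t2 = t1 + v


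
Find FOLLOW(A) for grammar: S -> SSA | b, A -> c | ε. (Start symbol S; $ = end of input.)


$ ∈ FOLLOW(S). For each A -> αBβ: add FIRST(β)\{ε} to FOLLOW(B); if β nullable, add FOLLOW(A).
FOLLOW(A) = {$, b, c}


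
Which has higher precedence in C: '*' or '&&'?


'*' is multiplicative (level 10); '&&' is logical AND (level 2)
Higher level binds tighter
'*' has higher precedence than '&&'


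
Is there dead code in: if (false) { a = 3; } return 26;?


condition is constant false, so the whole block is unreachable
Dead: 'if (false) { a = 3; }'


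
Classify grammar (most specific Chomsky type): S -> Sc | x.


Left-linear: every RHS is a terminal or one nonterminal followed by a terminal
Classification: Type 3 (Regular)


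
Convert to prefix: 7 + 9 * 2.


'*' binds tighter: tree is (+ 7 (* 9 2))
Prefix: + 7 * 9 2


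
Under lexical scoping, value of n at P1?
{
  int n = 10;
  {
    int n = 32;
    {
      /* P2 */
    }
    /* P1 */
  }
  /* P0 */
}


n declared in the same block as P1
n = 32


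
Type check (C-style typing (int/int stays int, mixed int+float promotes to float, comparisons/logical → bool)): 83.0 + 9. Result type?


Operand types: float + int
Rule: mixed int/float promotes to float; int/int stays int
Result type: float


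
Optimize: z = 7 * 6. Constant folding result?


7 * 6 = 42 at compile time
Optimized: z = 42


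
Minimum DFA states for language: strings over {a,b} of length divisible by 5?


Track length mod 5: states 0..4, accept at 0
Minimal DFA: 5 states


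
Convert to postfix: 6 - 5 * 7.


* has higher precedence, evaluate 5*7 first
Postfix: 6 5 7 * -


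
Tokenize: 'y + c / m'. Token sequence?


Scan left to right, longest-match per lexeme
Tokens: ID(y), OP(+), ID(c), OP(/), ID(m)


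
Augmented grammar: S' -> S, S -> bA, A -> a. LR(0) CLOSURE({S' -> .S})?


Start: S' -> .S
For each item with dot before a nonterminal B, add B -> .γ for every B-production
Closure: [S' -> .S, S -> .bA]


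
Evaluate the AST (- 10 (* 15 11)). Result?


Evaluate inner: (* 15 11) = 165
Evaluate root: (- 10 165) = -155
Result: -155


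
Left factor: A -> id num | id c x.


Common prefix: 'id'
Factored: A -> id A', A' -> num | c x


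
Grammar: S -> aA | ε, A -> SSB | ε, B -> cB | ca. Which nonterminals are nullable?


A nonterminal is nullable iff some alternative derives ε (directly, or every symbol in it is nullable)
Nullable: {A, S}


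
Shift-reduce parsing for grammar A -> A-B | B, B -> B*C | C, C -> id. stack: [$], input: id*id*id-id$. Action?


no handle on stack; shift 'id'
Action: shift


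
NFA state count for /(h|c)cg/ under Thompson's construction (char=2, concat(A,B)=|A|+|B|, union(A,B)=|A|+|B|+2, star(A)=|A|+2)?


Syntax tree has 4 char leaf(s), 1 union(s), 0 star(s)
chars contribute 4×2 = 8; each union adds +2; each star adds +2
Total: 8 + 2 + 0 = 10 states


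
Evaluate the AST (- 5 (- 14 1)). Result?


Evaluate inner: (- 14 1) = 13
Evaluate root: (- 5 13) = -8
Result: -8


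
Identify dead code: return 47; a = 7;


statement follows a return and is unreachable
Dead: 'a = 7'


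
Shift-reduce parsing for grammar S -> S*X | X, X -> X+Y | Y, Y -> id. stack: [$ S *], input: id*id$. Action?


no handle ('S*' is not any RHS); shift 'id'
Action: shift


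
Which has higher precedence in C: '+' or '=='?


'+' is additive (level 9); '==' is equality (level 6)
Higher level binds tighter
'+' has higher precedence than '=='


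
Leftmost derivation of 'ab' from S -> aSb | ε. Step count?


Derivation: S => aSb => ab
Steps: 2


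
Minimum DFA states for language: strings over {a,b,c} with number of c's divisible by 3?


Track (count of c) mod 3: states 0..2, accept at 0
Minimal DFA: 3 states


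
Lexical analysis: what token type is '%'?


Pattern: operator symbol
Type: OPERATOR


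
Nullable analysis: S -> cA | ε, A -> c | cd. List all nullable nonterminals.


A nonterminal is nullable iff some alternative derives ε (directly, or every symbol in it is nullable)
Nullable: {S}


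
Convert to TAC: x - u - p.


Break into single-operator statements:
t1 = x - u
t2 = t1 - p


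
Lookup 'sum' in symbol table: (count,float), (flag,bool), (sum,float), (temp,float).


Lookup 'sum' → type float
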